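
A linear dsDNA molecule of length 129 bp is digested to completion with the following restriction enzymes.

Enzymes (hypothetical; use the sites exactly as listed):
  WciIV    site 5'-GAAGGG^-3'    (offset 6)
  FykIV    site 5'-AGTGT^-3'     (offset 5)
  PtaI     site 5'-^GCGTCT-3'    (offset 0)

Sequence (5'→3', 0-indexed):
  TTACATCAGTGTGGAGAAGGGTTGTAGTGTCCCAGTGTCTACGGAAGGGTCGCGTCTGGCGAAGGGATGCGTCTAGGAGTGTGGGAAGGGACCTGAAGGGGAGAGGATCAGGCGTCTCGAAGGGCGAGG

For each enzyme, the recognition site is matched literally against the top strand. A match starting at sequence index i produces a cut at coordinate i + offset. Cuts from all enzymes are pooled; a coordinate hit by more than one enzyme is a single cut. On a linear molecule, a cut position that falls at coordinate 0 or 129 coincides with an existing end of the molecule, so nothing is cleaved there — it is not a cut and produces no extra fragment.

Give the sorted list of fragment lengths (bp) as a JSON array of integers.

[2,2,5,8,8,9,9,10,11,11,12,13,14,15]

Per-enzyme occurrences:
  WciIV (GAAGGG, off=6): starts [15, 43, 60, 84, 94, 118] → cuts [21, 49, 66, 90, 100, 124]
  FykIV (AGTGT, off=5): starts [7, 25, 33, 77] → cuts [12, 30, 38, 82]
  PtaI (GCGTCT, off=0): starts [51, 68, 111] → cuts [51, 68, 111]

All cut coordinates (distinct, sorted): [12, 21, 30, 38, 49, 51, 66, 68, 82, 90, 100, 111, 124]

Fragments:
  [0,12): 12 bp
  [12,21): 9 bp
  [21,30): 9 bp
  [30,38): 8 bp
  [38,49): 11 bp
  [49,51): 2 bp
  [51,66): 15 bp
  [66,68): 2 bp
  [68,82): 14 bp
  [82,90): 8 bp
  [90,100): 10 bp
  [100,111): 11 bp
  [111,124): 13 bp
  [124,129): 5 bp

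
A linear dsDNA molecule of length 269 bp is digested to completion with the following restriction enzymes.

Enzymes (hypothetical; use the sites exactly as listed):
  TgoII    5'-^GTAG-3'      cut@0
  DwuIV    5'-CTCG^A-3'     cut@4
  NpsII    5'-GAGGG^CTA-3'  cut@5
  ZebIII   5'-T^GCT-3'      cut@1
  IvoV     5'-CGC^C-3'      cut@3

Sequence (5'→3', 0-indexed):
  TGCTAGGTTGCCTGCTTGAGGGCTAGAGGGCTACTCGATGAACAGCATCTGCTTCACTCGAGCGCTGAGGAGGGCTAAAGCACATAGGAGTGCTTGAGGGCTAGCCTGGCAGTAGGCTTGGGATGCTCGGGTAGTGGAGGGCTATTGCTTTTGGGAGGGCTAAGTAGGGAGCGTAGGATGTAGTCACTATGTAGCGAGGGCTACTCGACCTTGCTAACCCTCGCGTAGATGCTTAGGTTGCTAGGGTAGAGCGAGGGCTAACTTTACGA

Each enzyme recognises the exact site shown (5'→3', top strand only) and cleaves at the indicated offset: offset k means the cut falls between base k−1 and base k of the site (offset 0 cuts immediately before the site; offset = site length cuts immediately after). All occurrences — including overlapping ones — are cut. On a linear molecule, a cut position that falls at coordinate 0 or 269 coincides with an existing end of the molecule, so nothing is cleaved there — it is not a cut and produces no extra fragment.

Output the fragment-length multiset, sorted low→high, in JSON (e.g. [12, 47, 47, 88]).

Per-enzyme occurrences:
  TgoII GTAG/0: at [111, 130, 163, 172, 179, 190, 224, 245] ⇒ [111, 130, 163, 172, 179, 190, 224, 245]
  DwuIV CTCGA/4: at [33, 56, 203] ⇒ [37, 60, 207]
  NpsII GAGGGCTA/5: at [17, 25, 69, 95, 136, 154, 195, 252] ⇒ [22, 30, 74, 100, 141, 159, 200, 257]
  ZebIII TGCT/1: at [0, 12, 49, 90, 123, 145, 211, 229, 238] ⇒ [1, 13, 50, 91, 124, 146, 212, 230, 239]
  IvoV (CGCC, off=3): no sites

Pooled cuts: [1, 13, 22, 30, 37, 50, 60, 74, 91, 100, 111, 124, 130, 141, 146, 159, 163, 172, 179, 190, 200, 207, 212, 224, 230, 239, 245, 257]

Fragment lengths:
  [0,1): 1 bp
  [1,13): 12 bp
  [13,22): 9 bp
  [22,30): 8 bp
  [30,37): 7 bp
  [37,50): 13 bp
  [50,60): 10 bp
  [60,74): 14 bp
  [74,91): 17 bp
  [91,100): 9 bp
  [100,111): 11 bp
  [111,124): 13 bp
  [124,130): 6 bp
  [130,141): 11 bp
  [141,146): 5 bp
  [146,159): 13 bp
  [159,163): 4 bp
  [163,172): 9 bp
  [172,179): 7 bp
  [179,190): 11 bp
  [190,200): 10 bp
  [200,207): 7 bp
  [207,212): 5 bp
  [212,224): 12 bp
  [224,230): 6 bp
  [230,239): 9 bp
  [239,245): 6 bp
  [245,257): 12 bp
  [257,269): 12 bp

[1,4,5,5,6,6,6,7,7,7,8,9,9,9,9,10,10,11,11,11,12,12,12,12,13,13,13,14,17]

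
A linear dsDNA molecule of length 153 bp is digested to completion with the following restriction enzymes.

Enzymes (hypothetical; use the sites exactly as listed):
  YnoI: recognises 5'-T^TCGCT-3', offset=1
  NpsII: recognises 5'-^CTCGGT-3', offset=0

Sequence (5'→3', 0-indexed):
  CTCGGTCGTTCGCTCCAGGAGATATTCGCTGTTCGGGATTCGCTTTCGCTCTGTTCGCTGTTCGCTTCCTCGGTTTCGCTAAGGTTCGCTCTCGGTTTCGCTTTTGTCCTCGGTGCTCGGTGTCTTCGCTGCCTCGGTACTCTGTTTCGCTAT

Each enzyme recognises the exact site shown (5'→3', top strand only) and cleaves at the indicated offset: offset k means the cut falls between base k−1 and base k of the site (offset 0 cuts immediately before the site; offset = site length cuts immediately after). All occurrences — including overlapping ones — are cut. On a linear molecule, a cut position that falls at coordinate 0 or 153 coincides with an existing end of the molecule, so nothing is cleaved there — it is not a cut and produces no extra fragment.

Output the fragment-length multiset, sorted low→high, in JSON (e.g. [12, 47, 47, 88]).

Site scan:
  YnoI (TTCGCT, off=1): starts [8, 24, 38, 44, 53, 60, 74, 84, 96, 124, 145] → cuts [9, 25, 39, 45, 54, 61, 75, 85, 97, 125, 146]
  NpsII (CTCGGT, off=0): starts [0, 68, 90, 108, 115, 132] → cuts [68, 90, 108, 115, 132] (position 0 is a terminus of the linear molecule — no cut)

Pooled cuts: [9, 25, 39, 45, 54, 61, 68, 75, 85, 90, 97, 108, 115, 125, 132, 146]

Fragment lengths:
  [0,9): 9 bp
  [9,25): 16 bp
  [25,39): 14 bp
  [39,45): 6 bp
  [45,54): 9 bp
  [54,61): 7 bp
  [61,68): 7 bp
  [68,75): 7 bp
  [75,85): 10 bp
  [85,90): 5 bp
  [90,97): 7 bp
  [97,108): 11 bp
  [108,115): 7 bp
  [115,125): 10 bp
  [125,132): 7 bp
  [132,146): 14 bp
  [146,153): 7 bp

[5,6,7,7,7,7,7,7,7,9,9,10,10,11,14,14,16]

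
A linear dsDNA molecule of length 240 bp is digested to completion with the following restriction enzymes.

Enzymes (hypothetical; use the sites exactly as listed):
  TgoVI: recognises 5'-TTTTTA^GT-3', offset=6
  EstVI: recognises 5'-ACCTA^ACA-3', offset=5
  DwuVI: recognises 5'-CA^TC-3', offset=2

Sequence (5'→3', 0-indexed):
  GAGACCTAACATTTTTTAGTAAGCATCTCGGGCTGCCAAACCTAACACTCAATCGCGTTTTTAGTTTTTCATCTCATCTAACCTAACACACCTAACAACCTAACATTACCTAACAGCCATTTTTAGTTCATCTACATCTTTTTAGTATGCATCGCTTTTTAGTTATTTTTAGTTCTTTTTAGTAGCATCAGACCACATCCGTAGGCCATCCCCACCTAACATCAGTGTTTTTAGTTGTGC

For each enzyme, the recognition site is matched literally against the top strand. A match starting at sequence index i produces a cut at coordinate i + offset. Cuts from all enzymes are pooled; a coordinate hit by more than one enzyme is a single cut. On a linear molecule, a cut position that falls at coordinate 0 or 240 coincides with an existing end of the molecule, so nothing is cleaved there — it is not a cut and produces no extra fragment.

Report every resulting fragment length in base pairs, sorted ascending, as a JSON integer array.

Scan for sites:
  TgoVI TTTTTAGT/6: at [12, 57, 119, 138, 155, 165, 175, 227] ⇒ [18, 63, 125, 144, 161, 171, 181, 233]
  EstVI ACCTAACA/5: at [3, 39, 80, 89, 97, 107, 213] ⇒ [8, 44, 85, 94, 102, 112, 218]
  DwuVI CATC/2: at [23, 69, 74, 128, 134, 149, 185, 195, 206, 219] ⇒ [25, 71, 76, 130, 136, 151, 187, 197, 208, 221]

All cut coordinates (distinct, sorted): [8, 18, 25, 44, 63, 71, 76, 85, 94, 102, 112, 125, 130, 136, 144, 151, 161, 171, 181, 187, 197, 208, 218, 221, 233]

Fragment lengths:
  [0,8): 8 bp
  [8,18): 10 bp
  [18,25): 7 bp
  [25,44): 19 bp
  [44,63): 19 bp
  [63,71): 8 bp
  [71,76): 5 bp
  [76,85): 9 bp
  [85,94): 9 bp
  [94,102): 8 bp
  [102,112): 10 bp
  [112,125): 13 bp
  [125,130): 5 bp
  [130,136): 6 bp
  [136,144): 8 bp
  [144,151): 7 bp
  [151,161): 10 bp
  [161,171): 10 bp
  [171,181): 10 bp
  [181,187): 6 bp
  [187,197): 10 bp
  [197,208): 11 bp
  [208,218): 10 bp
  [218,221): 3 bp
  [221,233): 12 bp
  [233,240): 7 bp

[3,5,5,6,6,7,7,7,8,8,8,8,9,9,10,10,10,10,10,10,10,11,12,13,19,19]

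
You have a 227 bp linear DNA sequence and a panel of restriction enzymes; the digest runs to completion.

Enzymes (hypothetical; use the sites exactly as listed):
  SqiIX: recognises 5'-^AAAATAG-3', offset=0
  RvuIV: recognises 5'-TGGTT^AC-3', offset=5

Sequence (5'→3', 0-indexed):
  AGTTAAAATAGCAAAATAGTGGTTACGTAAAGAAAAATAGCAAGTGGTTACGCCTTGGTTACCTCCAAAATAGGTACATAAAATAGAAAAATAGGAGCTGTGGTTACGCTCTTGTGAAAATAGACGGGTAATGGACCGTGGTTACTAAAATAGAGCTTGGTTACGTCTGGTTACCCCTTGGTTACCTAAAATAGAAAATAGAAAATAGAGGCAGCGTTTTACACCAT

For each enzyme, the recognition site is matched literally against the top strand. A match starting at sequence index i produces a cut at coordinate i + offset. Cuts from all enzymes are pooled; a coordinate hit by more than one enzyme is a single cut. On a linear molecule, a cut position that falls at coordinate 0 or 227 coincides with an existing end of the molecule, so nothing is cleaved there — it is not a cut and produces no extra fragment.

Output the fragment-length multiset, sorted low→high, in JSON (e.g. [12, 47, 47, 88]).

[3,4,4,6,7,7,8,8,9,10,11,11,11,12,13,16,16,18,26,27]

Scan for sites:
  SqiIX AAAATAG/0: at [4, 12, 33, 66, 79, 87, 116, 146, 187, 194, 201] ⇒ [4, 12, 33, 66, 79, 87, 116, 146, 187, 194, 201]
  RvuIV TGGTTAC/5: at [19, 44, 55, 100, 138, 157, 167, 178] ⇒ [24, 49, 60, 105, 143, 162, 172, 183]

All cut coordinates (distinct, sorted): [4, 12, 24, 33, 49, 60, 66, 79, 87, 105, 116, 143, 146, 162, 172, 183, 187, 194, 201]

Fragment lengths:
  [0,4): 4 bp
  [4,12): 8 bp
  [12,24): 12 bp
  [24,33): 9 bp
  [33,49): 16 bp
  [49,60): 11 bp
  [60,66): 6 bp
  [66,79): 13 bp
  [79,87): 8 bp
  [87,105): 18 bp
  [105,116): 11 bp
  [116,143): 27 bp
  [143,146): 3 bp
  [146,162): 16 bp
  [162,172): 10 bp
  [172,183): 11 bp
  [183,187): 4 bp
  [187,194): 7 bp
  [194,201): 7 bp
  [201,227): 26 bp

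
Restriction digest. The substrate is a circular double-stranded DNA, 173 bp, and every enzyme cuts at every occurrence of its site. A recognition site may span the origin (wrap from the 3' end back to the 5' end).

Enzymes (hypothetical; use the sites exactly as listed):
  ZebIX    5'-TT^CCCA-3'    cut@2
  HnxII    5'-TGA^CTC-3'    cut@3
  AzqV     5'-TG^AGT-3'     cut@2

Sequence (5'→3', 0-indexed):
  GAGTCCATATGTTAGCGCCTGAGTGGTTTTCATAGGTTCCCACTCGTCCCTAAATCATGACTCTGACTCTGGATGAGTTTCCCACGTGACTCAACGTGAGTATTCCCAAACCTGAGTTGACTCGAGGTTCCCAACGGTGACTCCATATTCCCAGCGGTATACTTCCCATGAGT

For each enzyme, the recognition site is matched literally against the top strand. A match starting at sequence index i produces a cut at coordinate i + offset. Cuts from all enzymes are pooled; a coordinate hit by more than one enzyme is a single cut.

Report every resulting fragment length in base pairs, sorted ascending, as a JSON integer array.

[4,5,6,6,6,6,9,9,9,9,9,10,11,15,17,20,22]

Per-enzyme occurrences:
  ZebIX (TTCCCA, off=2): starts [36, 78, 102, 127, 147, 162] → cuts [38, 80, 104, 129, 149, 164]
  HnxII (TGACTC, off=3): starts [57, 63, 86, 117, 137] → cuts [60, 66, 89, 120, 140]
  AzqV (TGAGT, off=2): starts [19, 73, 96, 112, 168, 172] → cuts [1, 21, 75, 98, 114, 170]

Pooled cuts: [1, 21, 38, 60, 66, 75, 80, 89, 98, 104, 114, 120, 129, 140, 149, 164, 170]

Fragments:
  1→21: 20 bp
  21→38: 17 bp
  38→60: 22 bp
  60→66: 6 bp
  66→75: 9 bp
  75→80: 5 bp
  80→89: 9 bp
  89→98: 9 bp
  98→104: 6 bp
  104→114: 10 bp
  114→120: 6 bp
  120→129: 9 bp
  129→140: 11 bp
  140→149: 9 bp
  149→164: 15 bp
  164→170: 6 bp
  170→1 (wrap): 173-170+1 = 4 bp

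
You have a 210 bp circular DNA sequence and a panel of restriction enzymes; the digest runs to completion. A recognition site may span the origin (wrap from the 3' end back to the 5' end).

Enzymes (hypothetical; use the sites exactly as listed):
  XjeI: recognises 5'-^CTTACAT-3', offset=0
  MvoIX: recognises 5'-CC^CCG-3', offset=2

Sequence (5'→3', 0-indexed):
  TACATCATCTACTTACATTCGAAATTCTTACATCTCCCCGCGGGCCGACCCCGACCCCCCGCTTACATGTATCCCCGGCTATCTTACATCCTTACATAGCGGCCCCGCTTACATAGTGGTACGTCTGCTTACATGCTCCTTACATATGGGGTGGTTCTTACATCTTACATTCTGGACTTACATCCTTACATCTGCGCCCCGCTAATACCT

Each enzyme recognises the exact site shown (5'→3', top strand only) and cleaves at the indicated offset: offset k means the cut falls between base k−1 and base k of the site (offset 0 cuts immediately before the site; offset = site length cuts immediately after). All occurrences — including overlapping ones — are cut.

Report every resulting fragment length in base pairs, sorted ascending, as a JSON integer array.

[3,3,7,8,8,8,8,10,11,11,13,13,13,13,14,14,15,18,20]

Per-enzyme occurrences:
  XjeI CTTACAT/0: at [11, 26, 61, 82, 90, 107, 127, 138, 156, 163, 176, 184, 208] ⇒ [11, 26, 61, 82, 90, 107, 127, 138, 156, 163, 176, 184, 208]
  MvoIX CCCCG/2: at [35, 48, 56, 72, 102, 196] ⇒ [37, 50, 58, 74, 104, 198]

Pooled cuts: [11, 26, 37, 50, 58, 61, 74, 82, 90, 104, 107, 127, 138, 156, 163, 176, 184, 198, 208]

Fragment lengths:
  11→26: 15 bp
  26→37: 11 bp
  37→50: 13 bp
  50→58: 8 bp
  58→61: 3 bp
  61→74: 13 bp
  74→82: 8 bp
  82→90: 8 bp
  90→104: 14 bp
  104→107: 3 bp
  107→127: 20 bp
  127→138: 11 bp
  138→156: 18 bp
  156→163: 7 bp
  163→176: 13 bp
  176→184: 8 bp
  184→198: 14 bp
  198→208: 10 bp
  208→11 (wrap): 210-208+11 = 13 bp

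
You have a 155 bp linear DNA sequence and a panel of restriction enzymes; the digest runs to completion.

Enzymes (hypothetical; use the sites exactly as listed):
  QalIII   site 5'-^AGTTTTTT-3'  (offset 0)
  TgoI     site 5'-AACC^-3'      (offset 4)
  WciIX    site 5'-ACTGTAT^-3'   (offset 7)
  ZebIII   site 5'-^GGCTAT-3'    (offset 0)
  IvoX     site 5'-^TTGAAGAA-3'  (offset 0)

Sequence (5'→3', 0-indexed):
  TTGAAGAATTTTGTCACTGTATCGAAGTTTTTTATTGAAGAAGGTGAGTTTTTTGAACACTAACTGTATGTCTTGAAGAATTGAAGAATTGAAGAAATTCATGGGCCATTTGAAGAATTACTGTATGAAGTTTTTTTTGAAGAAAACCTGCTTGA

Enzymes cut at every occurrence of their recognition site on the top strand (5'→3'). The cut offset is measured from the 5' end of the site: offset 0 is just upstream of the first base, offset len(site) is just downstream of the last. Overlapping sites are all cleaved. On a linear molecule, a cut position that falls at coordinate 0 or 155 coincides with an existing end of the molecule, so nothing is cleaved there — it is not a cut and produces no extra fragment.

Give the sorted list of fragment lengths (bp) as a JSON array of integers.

[2,3,3,7,8,8,8,9,12,12,17,21,22,23]

Scan for sites:
  QalIII (AGTTTTTT, off=0): starts [25, 46, 128] → cuts [25, 46, 128]
  TgoI (AACC, off=4): starts [144] → cuts [148]
  WciIX (ACTGTAT, off=7): starts [15, 62, 119] → cuts [22, 69, 126]
  ZebIII (GGCTAT, off=0): no sites
  IvoX (TTGAAGAA, off=0): starts [0, 34, 72, 80, 88, 109, 136] → cuts [34, 72, 80, 88, 109, 136] (position 0 is a terminus of the linear molecule — no cut)

Pooled cuts: [22, 25, 34, 46, 69, 72, 80, 88, 109, 126, 128, 136, 148]

Fragment lengths:
  [0,22): 22 bp
  [22,25): 3 bp
  [25,34): 9 bp
  [34,46): 12 bp
  [46,69): 23 bp
  [69,72): 3 bp
  [72,80): 8 bp
  [80,88): 8 bp
  [88,109): 21 bp
  [109,126): 17 bp
  [126,128): 2 bp
  [128,136): 8 bp
  [136,148): 12 bp
  [148,155): 7 bp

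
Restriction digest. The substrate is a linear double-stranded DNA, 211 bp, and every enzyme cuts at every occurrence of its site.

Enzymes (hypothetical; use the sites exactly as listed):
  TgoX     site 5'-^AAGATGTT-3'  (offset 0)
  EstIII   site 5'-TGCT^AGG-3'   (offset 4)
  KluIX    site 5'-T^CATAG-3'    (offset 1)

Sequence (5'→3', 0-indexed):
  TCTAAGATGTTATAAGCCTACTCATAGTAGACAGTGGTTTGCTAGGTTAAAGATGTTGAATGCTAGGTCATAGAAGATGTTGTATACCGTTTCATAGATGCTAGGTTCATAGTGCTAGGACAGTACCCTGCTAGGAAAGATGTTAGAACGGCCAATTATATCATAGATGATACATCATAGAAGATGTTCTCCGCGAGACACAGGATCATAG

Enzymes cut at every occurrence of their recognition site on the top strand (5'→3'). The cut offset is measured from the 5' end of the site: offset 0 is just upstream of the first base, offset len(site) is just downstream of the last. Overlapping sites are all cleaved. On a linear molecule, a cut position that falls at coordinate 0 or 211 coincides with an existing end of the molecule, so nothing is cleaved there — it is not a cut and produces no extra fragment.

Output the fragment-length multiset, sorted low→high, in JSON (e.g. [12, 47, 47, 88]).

Scan for sites:
  TgoX (AAGATGTT, off=0): starts [3, 49, 73, 136, 180] → cuts [3, 49, 73, 136, 180]
  EstIII (TGCTAGG, off=4): starts [39, 60, 98, 112, 128] → cuts [43, 64, 102, 116, 132]
  KluIX (TCATAG, off=1): starts [21, 67, 91, 106, 160, 174, 205] → cuts [22, 68, 92, 107, 161, 175, 206]

Pooled cuts: [3, 22, 43, 49, 64, 68, 73, 92, 102, 107, 116, 132, 136, 161, 175, 180, 206]

Fragment lengths:
  [0,3): 3 bp
  [3,22): 19 bp
  [22,43): 21 bp
  [43,49): 6 bp
  [49,64): 15 bp
  [64,68): 4 bp
  [68,73): 5 bp
  [73,92): 19 bp
  [92,102): 10 bp
  [102,107): 5 bp
  [107,116): 9 bp
  [116,132): 16 bp
  [132,136): 4 bp
  [136,161): 25 bp
  [161,175): 14 bp
  [175,180): 5 bp
  [180,206): 26 bp
  [206,211): 5 bp

[3,4,4,5,5,5,5,6,9,10,14,15,16,19,19,21,25,26]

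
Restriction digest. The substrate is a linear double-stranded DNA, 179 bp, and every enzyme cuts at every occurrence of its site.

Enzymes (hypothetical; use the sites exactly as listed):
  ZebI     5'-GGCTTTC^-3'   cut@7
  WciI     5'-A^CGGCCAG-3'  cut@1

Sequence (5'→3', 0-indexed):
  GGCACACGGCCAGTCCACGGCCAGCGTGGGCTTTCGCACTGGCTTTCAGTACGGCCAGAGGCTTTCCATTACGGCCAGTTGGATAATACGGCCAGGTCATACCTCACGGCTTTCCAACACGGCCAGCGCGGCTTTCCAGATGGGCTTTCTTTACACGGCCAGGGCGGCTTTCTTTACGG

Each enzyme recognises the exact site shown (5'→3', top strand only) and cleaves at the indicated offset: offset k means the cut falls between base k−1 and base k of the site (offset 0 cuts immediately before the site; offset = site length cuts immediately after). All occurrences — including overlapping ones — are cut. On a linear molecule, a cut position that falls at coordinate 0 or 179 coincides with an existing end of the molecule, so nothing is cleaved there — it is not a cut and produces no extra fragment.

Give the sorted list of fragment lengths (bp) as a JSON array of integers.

[4,5,5,6,6,7,11,12,13,15,17,17,17,18,26]

Per-enzyme occurrences:
  ZebI GGCTTTC/7: at [28, 40, 59, 107, 129, 142, 165] ⇒ [35, 47, 66, 114, 136, 149, 172]
  WciI ACGGCCAG/1: at [5, 16, 50, 70, 87, 118, 154] ⇒ [6, 17, 51, 71, 88, 119, 155]

All cut coordinates (distinct, sorted): [6, 17, 35, 47, 51, 66, 71, 88, 114, 119, 136, 149, 155, 172]

Fragment lengths:
  [0,6): 6 bp
  [6,17): 11 bp
  [17,35): 18 bp
  [35,47): 12 bp
  [47,51): 4 bp
  [51,66): 15 bp
  [66,71): 5 bp
  [71,88): 17 bp
  [88,114): 26 bp
  [114,119): 5 bp
  [119,136): 17 bp
  [136,149): 13 bp
  [149,155): 6 bp
  [155,172): 17 bp
  [172,179): 7 bp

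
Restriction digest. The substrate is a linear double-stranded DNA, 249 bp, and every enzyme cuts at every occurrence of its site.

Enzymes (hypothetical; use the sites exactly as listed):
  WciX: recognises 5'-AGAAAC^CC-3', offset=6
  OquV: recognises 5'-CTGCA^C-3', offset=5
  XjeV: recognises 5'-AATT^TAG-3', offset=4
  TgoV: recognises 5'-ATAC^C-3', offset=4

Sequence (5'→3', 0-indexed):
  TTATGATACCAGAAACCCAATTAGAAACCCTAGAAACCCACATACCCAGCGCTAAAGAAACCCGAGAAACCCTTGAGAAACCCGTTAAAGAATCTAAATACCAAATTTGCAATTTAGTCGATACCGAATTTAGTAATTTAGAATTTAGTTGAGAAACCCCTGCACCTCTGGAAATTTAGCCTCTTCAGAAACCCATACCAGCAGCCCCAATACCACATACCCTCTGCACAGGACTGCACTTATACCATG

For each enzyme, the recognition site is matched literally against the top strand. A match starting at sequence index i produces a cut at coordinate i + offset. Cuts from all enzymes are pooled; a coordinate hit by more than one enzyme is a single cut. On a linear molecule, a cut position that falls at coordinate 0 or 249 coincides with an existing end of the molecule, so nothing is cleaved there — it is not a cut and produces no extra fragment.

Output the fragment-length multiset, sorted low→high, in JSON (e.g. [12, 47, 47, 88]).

Scan for sites:
  WciX (AGAAACCC, off=6): starts [10, 22, 31, 55, 64, 75, 151, 186] → cuts [16, 28, 37, 61, 70, 81, 157, 192]
  OquV (CTGCAC, off=5): starts [159, 223, 233] → cuts [164, 228, 238]
  XjeV (AATTTAG, off=4): starts [110, 126, 134, 141, 172] → cuts [114, 130, 138, 145, 176]
  TgoV (ATACC, off=4): starts [5, 41, 97, 120, 194, 209, 216, 241] → cuts [9, 45, 101, 124, 198, 213, 220, 245]

All cut coordinates (distinct, sorted): [9, 16, 28, 37, 45, 61, 70, 81, 101, 114, 124, 130, 138, 145, 157, 164, 176, 192, 198, 213, 220, 228, 238, 245]

Fragment lengths:
  [0,9): 9 bp
  [9,16): 7 bp
  [16,28): 12 bp
  [28,37): 9 bp
  [37,45): 8 bp
  [45,61): 16 bp
  [61,70): 9 bp
  [70,81): 11 bp
  [81,101): 20 bp
  [101,114): 13 bp
  [114,124): 10 bp
  [124,130): 6 bp
  [130,138): 8 bp
  [138,145): 7 bp
  [145,157): 12 bp
  [157,164): 7 bp
  [164,176): 12 bp
  [176,192): 16 bp
  [192,198): 6 bp
  [198,213): 15 bp
  [213,220): 7 bp
  [220,228): 8 bp
  [228,238): 10 bp
  [238,245): 7 bp
  [245,249): 4 bp

[4,6,6,7,7,7,7,7,8,8,8,9,9,9,10,10,11,12,12,12,13,15,16,16,20]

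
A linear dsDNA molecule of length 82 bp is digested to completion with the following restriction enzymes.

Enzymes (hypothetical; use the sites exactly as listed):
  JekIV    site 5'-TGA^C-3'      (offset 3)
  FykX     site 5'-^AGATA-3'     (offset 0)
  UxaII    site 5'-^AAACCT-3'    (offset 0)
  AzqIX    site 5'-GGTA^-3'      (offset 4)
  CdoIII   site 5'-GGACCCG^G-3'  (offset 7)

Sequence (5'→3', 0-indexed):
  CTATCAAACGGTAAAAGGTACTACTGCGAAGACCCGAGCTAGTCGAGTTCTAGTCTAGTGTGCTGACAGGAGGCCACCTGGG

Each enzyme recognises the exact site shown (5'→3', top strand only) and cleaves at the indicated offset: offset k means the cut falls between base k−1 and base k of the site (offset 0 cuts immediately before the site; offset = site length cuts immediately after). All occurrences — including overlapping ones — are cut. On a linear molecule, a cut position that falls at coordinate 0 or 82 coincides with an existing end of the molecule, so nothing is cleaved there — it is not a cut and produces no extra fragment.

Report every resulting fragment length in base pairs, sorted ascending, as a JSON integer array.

Scan for sites:
  JekIV TGAC/3: at [63] ⇒ [66]
  FykX (AGATA, off=0): no sites
  UxaII (AAACCT, off=0): no sites
  AzqIX GGTA/4: at [9, 16] ⇒ [13, 20]
  CdoIII (GGACCCGG, off=7): no sites

All cut coordinates (distinct, sorted): [13, 20, 66]

Fragment lengths:
  [0,13): 13 bp
  [13,20): 7 bp
  [20,66): 46 bp
  [66,82): 16 bp

[7,13,16,46]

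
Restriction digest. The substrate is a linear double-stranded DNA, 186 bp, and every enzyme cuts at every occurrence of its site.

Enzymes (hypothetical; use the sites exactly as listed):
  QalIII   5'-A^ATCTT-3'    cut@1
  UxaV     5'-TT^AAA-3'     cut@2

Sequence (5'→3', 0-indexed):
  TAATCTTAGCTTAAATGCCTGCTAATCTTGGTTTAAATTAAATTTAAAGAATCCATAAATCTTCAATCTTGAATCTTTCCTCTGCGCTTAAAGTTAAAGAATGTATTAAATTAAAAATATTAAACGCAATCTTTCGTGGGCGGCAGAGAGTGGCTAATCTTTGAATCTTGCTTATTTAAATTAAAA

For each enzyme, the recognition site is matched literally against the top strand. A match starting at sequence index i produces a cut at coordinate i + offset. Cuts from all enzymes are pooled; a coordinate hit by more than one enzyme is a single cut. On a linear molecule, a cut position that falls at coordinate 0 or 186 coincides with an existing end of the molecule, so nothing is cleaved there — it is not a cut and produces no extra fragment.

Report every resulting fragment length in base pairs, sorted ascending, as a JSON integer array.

[2,4,5,5,5,6,6,7,7,7,8,9,10,10,12,12,13,13,17,28]

Site scan:
  QalIII (AATCTT, off=1): starts [1, 23, 57, 64, 71, 127, 155, 163] → cuts [2, 24, 58, 65, 72, 128, 156, 164]
  UxaV (TTAAA, off=2): starts [10, 32, 37, 43, 87, 93, 105, 110, 119, 175, 180] → cuts [12, 34, 39, 45, 89, 95, 107, 112, 121, 177, 182]

All cut coordinates (distinct, sorted): [2, 12, 24, 34, 39, 45, 58, 65, 72, 89, 95, 107, 112, 121, 128, 156, 164, 177, 182]

Fragment lengths:
  [0,2): 2 bp
  [2,12): 10 bp
  [12,24): 12 bp
  [24,34): 10 bp
  [34,39): 5 bp
  [39,45): 6 bp
  [45,58): 13 bp
  [58,65): 7 bp
  [65,72): 7 bp
  [72,89): 17 bp
  [89,95): 6 bp
  [95,107): 12 bp
  [107,112): 5 bp
  [112,121): 9 bp
  [121,128): 7 bp
  [128,156): 28 bp
  [156,164): 8 bp
  [164,177): 13 bp
  [177,182): 5 bp
  [182,186): 4 bp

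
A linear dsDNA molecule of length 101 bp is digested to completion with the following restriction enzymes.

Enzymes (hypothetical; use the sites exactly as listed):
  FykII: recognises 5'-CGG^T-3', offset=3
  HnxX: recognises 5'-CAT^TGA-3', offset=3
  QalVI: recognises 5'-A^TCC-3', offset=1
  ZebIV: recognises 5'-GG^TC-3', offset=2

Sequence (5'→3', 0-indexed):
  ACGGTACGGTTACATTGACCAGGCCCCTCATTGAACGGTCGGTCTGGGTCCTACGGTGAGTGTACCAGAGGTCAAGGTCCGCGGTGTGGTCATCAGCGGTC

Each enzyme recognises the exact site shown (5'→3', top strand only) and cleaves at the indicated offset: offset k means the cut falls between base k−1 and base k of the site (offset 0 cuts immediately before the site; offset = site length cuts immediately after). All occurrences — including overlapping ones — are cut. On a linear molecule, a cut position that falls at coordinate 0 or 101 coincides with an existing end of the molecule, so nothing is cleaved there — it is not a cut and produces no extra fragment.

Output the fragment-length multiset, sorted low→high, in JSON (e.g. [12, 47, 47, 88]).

Per-enzyme occurrences:
  FykII (CGGT, off=3): starts [1, 6, 35, 39, 53, 81, 96] → cuts [4, 9, 38, 42, 56, 84, 99]
  HnxX (CATTGA, off=3): starts [12, 28] → cuts [15, 31]
  QalVI (ATCC, off=1): no sites
  ZebIV (GGTC, off=2): starts [36, 40, 46, 69, 75, 87, 97] → cuts [38, 42, 48, 71, 77, 89, 99]

All cut coordinates (distinct, sorted): [4, 9, 15, 31, 38, 42, 48, 56, 71, 77, 84, 89, 99]

Fragments:
  [0,4): 4 bp
  [4,9): 5 bp
  [9,15): 6 bp
  [15,31): 16 bp
  [31,38): 7 bp
  [38,42): 4 bp
  [42,48): 6 bp
  [48,56): 8 bp
  [56,71): 15 bp
  [71,77): 6 bp
  [77,84): 7 bp
  [84,89): 5 bp
  [89,99): 10 bp
  [99,101): 2 bp

[2,4,4,5,5,6,6,6,7,7,8,10,15,16]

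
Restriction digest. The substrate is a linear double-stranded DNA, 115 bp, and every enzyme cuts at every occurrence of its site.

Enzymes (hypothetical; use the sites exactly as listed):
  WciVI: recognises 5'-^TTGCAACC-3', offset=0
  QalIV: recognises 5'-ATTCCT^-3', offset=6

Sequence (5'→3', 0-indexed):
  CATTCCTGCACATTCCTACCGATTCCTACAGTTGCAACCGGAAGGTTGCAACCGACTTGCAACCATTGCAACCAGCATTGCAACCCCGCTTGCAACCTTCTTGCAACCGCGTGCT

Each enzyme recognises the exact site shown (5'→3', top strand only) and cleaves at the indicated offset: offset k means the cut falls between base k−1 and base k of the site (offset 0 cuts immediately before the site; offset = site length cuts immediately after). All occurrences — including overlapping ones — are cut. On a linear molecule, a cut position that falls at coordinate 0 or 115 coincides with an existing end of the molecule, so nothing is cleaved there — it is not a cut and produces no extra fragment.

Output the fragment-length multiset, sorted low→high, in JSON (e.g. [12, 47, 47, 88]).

Site scan:
  WciVI TTGCAACC/0: at [31, 45, 56, 65, 77, 89, 100] ⇒ [31, 45, 56, 65, 77, 89, 100]
  QalIV ATTCCT/6: at [1, 11, 21] ⇒ [7, 17, 27]

All cut coordinates (distinct, sorted): [7, 17, 27, 31, 45, 56, 65, 77, 89, 100]

Fragments:
  [0,7): 7 bp
  [7,17): 10 bp
  [17,27): 10 bp
  [27,31): 4 bp
  [31,45): 14 bp
  [45,56): 11 bp
  [56,65): 9 bp
  [65,77): 12 bp
  [77,89): 12 bp
  [89,100): 11 bp
  [100,115): 15 bp

[4,7,9,10,10,11,11,12,12,14,15]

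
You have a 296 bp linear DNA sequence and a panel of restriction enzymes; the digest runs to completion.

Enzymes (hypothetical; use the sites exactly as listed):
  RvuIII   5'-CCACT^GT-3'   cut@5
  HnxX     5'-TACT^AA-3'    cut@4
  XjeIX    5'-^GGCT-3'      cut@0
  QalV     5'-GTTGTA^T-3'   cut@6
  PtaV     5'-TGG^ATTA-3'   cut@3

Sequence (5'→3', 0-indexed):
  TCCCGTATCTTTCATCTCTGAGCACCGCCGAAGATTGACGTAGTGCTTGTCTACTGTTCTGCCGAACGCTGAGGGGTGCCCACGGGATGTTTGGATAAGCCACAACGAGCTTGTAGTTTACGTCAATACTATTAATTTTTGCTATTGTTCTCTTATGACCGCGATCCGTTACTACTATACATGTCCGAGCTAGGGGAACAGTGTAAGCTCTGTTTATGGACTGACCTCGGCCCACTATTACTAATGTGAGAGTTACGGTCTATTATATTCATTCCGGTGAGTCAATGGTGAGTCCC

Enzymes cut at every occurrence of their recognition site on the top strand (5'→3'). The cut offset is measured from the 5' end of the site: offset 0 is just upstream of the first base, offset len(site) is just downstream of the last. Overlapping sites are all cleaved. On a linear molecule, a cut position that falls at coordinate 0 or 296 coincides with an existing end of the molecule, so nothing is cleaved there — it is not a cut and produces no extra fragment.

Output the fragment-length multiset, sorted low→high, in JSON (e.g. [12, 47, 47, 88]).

[54,242]

Per-enzyme occurrences:
  RvuIII (CCACTGT, off=5): no sites
  HnxX TACTAA/4: at [238] ⇒ [242]
  XjeIX (GGCT, off=0): no sites
  QalV (GTTGTAT, off=6): no sites
  PtaV (TGGATTA, off=3): no sites

All cut coordinates (distinct, sorted): [242]

Fragment lengths:
  [0,242): 242 bp
  [242,296): 54 bp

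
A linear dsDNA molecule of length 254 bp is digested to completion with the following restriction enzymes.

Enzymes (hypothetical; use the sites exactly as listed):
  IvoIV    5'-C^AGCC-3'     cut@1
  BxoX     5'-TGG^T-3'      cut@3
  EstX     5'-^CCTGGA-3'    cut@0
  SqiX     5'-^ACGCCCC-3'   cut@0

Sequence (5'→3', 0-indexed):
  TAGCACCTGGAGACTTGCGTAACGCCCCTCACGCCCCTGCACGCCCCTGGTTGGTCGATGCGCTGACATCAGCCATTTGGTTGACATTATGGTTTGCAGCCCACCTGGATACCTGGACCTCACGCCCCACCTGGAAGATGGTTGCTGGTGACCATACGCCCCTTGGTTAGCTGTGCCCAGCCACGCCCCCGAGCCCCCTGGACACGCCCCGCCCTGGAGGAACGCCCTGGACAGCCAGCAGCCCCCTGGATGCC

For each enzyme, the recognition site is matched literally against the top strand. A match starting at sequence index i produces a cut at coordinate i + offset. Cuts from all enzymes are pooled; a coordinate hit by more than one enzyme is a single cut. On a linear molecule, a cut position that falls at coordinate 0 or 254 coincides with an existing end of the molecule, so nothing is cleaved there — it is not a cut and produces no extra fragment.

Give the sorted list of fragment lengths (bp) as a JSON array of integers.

[4,4,5,5,5,6,7,7,7,7,7,8,8,9,9,10,10,10,10,10,11,12,12,12,13,14,16,16]

Per-enzyme occurrences:
  IvoIV (CAGCC, off=1): starts [69, 96, 177, 231, 238] → cuts [70, 97, 178, 232, 239]
  BxoX (TGGT, off=3): starts [47, 51, 77, 89, 138, 145, 163] → cuts [50, 54, 80, 92, 141, 148, 166]
  EstX (CCTGGA, off=0): starts [5, 103, 111, 129, 196, 212, 225, 244] → cuts [5, 103, 111, 129, 196, 212, 225, 244]
  SqiX (ACGCCCC, off=0): starts [21, 30, 40, 121, 155, 182, 203] → cuts [21, 30, 40, 121, 155, 182, 203]

All cut coordinates (distinct, sorted): [5, 21, 30, 40, 50, 54, 70, 80, 92, 97, 103, 111, 121, 129, 141, 148, 155, 166, 178, 182, 196, 203, 212, 225, 232, 239, 244]

Fragment lengths:
  [0,5): 5 bp
  [5,21): 16 bp
  [21,30): 9 bp
  [30,40): 10 bp
  [40,50): 10 bp
  [50,54): 4 bp
  [54,70): 16 bp
  [70,80): 10 bp
  [80,92): 12 bp
  [92,97): 5 bp
  [97,103): 6 bp
  [103,111): 8 bp
  [111,121): 10 bp
  [121,129): 8 bp
  [129,141): 12 bp
  [141,148): 7 bp
  [148,155): 7 bp
  [155,166): 11 bp
  [166,178): 12 bp
  [178,182): 4 bp
  [182,196): 14 bp
  [196,203): 7 bp
  [203,212): 9 bp
  [212,225): 13 bp
  [225,232): 7 bp
  [232,239): 7 bp
  [239,244): 5 bp
  [244,254): 10 bp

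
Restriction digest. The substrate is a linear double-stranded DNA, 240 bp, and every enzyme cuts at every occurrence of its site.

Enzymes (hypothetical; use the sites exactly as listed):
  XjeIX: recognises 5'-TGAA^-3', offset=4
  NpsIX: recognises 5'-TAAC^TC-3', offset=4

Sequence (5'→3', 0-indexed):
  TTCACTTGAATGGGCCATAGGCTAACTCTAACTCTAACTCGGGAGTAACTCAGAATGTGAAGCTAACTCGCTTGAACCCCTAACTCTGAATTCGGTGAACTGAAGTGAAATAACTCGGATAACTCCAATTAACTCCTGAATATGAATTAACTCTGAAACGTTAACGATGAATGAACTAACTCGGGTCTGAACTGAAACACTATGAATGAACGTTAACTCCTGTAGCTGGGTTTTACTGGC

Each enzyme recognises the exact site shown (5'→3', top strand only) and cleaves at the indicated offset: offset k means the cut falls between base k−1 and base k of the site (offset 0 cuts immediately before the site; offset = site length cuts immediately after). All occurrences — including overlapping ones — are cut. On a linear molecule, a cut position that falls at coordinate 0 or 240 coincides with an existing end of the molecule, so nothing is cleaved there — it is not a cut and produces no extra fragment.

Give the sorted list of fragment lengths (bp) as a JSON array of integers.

Scan for sites:
  XjeIX TGAA/4: at [6, 57, 72, 86, 95, 100, 105, 136, 142, 153, 167, 171, 187, 192, 202, 206] ⇒ [10, 61, 76, 90, 99, 104, 109, 140, 146, 157, 171, 175, 191, 196, 206, 210]
  NpsIX TAACTC/4: at [22, 28, 34, 45, 63, 80, 110, 119, 129, 147, 176, 213] ⇒ [26, 32, 38, 49, 67, 84, 114, 123, 133, 151, 180, 217]

All cut coordinates (distinct, sorted): [10, 26, 32, 38, 49, 61, 67, 76, 84, 90, 99, 104, 109, 114, 123, 133, 140, 146, 151, 157, 171, 175, 180, 191, 196, 206, 210, 217]

Fragment lengths:
  [0,10): 10 bp
  [10,26): 16 bp
  [26,32): 6 bp
  [32,38): 6 bp
  [38,49): 11 bp
  [49,61): 12 bp
  [61,67): 6 bp
  [67,76): 9 bp
  [76,84): 8 bp
  [84,90): 6 bp
  [90,99): 9 bp
  [99,104): 5 bp
  [104,109): 5 bp
  [109,114): 5 bp
  [114,123): 9 bp
  [123,133): 10 bp
  [133,140): 7 bp
  [140,146): 6 bp
  [146,151): 5 bp
  [151,157): 6 bp
  [157,171): 14 bp
  [171,175): 4 bp
  [175,180): 5 bp
  [180,191): 11 bp
  [191,196): 5 bp
  [196,206): 10 bp
  [206,210): 4 bp
  [210,217): 7 bp
  [217,240): 23 bp

[4,4,5,5,5,5,5,5,6,6,6,6,6,6,7,7,8,9,9,9,10,10,10,11,11,12,14,16,23]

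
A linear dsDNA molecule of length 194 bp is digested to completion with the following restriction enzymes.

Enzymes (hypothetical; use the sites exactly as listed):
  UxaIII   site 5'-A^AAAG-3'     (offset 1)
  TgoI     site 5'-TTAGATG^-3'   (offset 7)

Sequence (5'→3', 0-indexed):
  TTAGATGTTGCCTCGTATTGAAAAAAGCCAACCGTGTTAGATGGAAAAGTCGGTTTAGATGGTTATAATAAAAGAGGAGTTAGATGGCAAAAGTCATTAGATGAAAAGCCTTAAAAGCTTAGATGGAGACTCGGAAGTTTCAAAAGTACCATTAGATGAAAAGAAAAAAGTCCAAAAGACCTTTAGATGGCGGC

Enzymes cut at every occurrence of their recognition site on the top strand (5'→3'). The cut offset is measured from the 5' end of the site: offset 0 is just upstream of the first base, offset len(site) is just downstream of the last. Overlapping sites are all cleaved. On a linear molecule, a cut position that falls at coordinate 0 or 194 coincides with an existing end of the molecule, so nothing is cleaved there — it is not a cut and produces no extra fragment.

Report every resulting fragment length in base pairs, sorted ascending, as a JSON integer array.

[1,1,2,3,5,7,7,8,9,9,12,14,15,16,16,16,16,17,20]

Scan for sites:
  UxaIII AAAAG/1: at [22, 44, 69, 88, 103, 112, 141, 158, 165, 173] ⇒ [23, 45, 70, 89, 104, 113, 142, 159, 166, 174]
  TgoI TTAGATG/7: at [0, 36, 54, 79, 96, 118, 151, 182] ⇒ [7, 43, 61, 86, 103, 125, 158, 189]

All cut coordinates (distinct, sorted): [7, 23, 43, 45, 61, 70, 86, 89, 103, 104, 113, 125, 142, 158, 159, 166, 174, 189]

Fragment lengths:
  [0,7): 7 bp
  [7,23): 16 bp
  [23,43): 20 bp
  [43,45): 2 bp
  [45,61): 16 bp
  [61,70): 9 bp
  [70,86): 16 bp
  [86,89): 3 bp
  [89,103): 14 bp
  [103,104): 1 bp
  [104,113): 9 bp
  [113,125): 12 bp
  [125,142): 17 bp
  [142,158): 16 bp
  [158,159): 1 bp
  [159,166): 7 bp
  [166,174): 8 bp
  [174,189): 15 bp
  [189,194): 5 bp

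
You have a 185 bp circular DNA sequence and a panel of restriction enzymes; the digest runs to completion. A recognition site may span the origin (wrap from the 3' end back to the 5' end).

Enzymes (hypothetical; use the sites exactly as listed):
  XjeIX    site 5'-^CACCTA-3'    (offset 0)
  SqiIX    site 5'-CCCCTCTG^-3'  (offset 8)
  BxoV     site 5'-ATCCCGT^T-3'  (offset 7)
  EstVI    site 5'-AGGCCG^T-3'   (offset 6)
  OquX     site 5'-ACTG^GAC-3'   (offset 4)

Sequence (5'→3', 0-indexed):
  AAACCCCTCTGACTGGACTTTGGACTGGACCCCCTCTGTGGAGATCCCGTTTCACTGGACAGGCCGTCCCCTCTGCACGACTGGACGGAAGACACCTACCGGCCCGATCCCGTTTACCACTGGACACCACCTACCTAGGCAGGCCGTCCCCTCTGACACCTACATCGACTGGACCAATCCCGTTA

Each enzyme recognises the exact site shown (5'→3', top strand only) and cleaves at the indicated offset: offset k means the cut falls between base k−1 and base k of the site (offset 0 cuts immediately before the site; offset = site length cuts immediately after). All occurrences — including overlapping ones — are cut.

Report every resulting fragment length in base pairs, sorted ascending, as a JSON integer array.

Per-enzyme occurrences:
  XjeIX (CACCTA, off=0): starts [92, 127, 156] → cuts [92, 127, 156]
  SqiIX (CCCCTCTG, off=8): starts [3, 30, 67, 147] → cuts [11, 38, 75, 155]
  BxoV (ATCCCGTT, off=7): starts [43, 106, 176] → cuts [50, 113, 183]
  EstVI (AGGCCGT, off=6): starts [60, 140] → cuts [66, 146]
  OquX (ACTGGAC, off=4): starts [11, 23, 53, 79, 118, 167] → cuts [15, 27, 57, 83, 122, 171]

All cut coordinates (distinct, sorted): [11, 15, 27, 38, 50, 57, 66, 75, 83, 92, 113, 122, 127, 146, 155, 156, 171, 183]

Fragment lengths:
  11→15: 4 bp
  15→27: 12 bp
  27→38: 11 bp
  38→50: 12 bp
  50→57: 7 bp
  57→66: 9 bp
  66→75: 9 bp
  75→83: 8 bp
  83→92: 9 bp
  92→113: 21 bp
  113→122: 9 bp
  122→127: 5 bp
  127→146: 19 bp
  146→155: 9 bp
  155→156: 1 bp
  156→171: 15 bp
  171→183: 12 bp
  183→11 (wrap): 185-183+11 = 13 bp

[1,4,5,7,8,9,9,9,9,9,11,12,12,12,13,15,19,21]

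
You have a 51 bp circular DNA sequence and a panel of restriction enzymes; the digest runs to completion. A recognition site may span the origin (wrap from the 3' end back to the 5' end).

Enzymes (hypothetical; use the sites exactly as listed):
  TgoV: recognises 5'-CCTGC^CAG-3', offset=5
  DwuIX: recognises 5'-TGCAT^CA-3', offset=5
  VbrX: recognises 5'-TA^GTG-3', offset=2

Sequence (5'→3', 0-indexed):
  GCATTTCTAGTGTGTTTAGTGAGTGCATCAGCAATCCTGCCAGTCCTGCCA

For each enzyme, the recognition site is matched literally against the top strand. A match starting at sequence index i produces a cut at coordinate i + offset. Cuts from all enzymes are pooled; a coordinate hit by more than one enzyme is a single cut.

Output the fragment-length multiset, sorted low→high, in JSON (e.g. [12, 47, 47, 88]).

Per-enzyme occurrences:
  TgoV CCTGCCAG/5: at [35, 44] ⇒ [40, 49]
  DwuIX TGCATCA/5: at [23] ⇒ [28]
  VbrX TAGTG/2: at [7, 16] ⇒ [9, 18]

Pooled cuts: [9, 18, 28, 40, 49]

Fragment lengths:
  9→18: 9 bp
  18→28: 10 bp
  28→40: 12 bp
  40→49: 9 bp
  49→9 (wrap): 51-49+9 = 11 bp

[9,9,10,11,12]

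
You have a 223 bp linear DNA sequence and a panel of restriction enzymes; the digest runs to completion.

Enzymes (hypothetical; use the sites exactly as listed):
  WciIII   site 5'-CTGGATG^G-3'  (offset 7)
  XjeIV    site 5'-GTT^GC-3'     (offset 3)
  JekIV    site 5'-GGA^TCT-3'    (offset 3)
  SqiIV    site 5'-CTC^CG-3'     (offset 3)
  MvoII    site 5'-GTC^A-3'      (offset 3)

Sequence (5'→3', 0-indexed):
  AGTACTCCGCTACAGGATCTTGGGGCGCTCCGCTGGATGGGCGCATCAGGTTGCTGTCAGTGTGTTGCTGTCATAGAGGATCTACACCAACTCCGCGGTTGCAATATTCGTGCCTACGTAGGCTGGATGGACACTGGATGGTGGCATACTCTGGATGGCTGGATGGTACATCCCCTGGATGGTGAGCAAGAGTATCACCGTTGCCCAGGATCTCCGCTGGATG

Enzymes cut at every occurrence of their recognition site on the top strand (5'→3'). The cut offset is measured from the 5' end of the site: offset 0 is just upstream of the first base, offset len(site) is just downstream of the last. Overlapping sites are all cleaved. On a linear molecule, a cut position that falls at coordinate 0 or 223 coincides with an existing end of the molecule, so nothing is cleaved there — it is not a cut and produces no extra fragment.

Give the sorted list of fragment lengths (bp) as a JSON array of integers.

[4,6,6,7,7,8,8,8,8,9,9,10,11,13,13,13,16,17,21,29]

Site scan:
  WciIII (CTGGATGG, off=7): starts [32, 122, 133, 150, 158, 174] → cuts [39, 129, 140, 157, 165, 181]
  XjeIV (GTTGC, off=3): starts [49, 63, 97, 199] → cuts [52, 66, 100, 202]
  JekIV (GGATCT, off=3): starts [14, 77, 207] → cuts [17, 80, 210]
  SqiIV (CTCCG, off=3): starts [4, 27, 90, 211] → cuts [7, 30, 93, 214]
  MvoII (GTCA, off=3): starts [55, 69] → cuts [58, 72]

Pooled cuts: [7, 17, 30, 39, 52, 58, 66, 72, 80, 93, 100, 129, 140, 157, 165, 181, 202, 210, 214]

Fragments:
  [0,7): 7 bp
  [7,17): 10 bp
  [17,30): 13 bp
  [30,39): 9 bp
  [39,52): 13 bp
  [52,58): 6 bp
  [58,66): 8 bp
  [66,72): 6 bp
  [72,80): 8 bp
  [80,93): 13 bp
  [93,100): 7 bp
  [100,129): 29 bp
  [129,140): 11 bp
  [140,157): 17 bp
  [157,165): 8 bp
  [165,181): 16 bp
  [181,202): 21 bp
  [202,210): 8 bp
  [210,214): 4 bp
  [214,223): 9 bp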